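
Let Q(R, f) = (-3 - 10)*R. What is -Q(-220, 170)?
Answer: -2860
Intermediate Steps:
Q(R, f) = -13*R
-Q(-220, 170) = -(-13)*(-220) = -1*2860 = -2860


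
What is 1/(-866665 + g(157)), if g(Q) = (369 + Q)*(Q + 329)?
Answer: -1/611029 ≈ -1.6366e-6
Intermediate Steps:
g(Q) = (329 + Q)*(369 + Q) (g(Q) = (369 + Q)*(329 + Q) = (329 + Q)*(369 + Q))
1/(-866665 + g(157)) = 1/(-866665 + (121401 + 157**2 + 698*157)) = 1/(-866665 + (121401 + 24649 + 109586)) = 1/(-866665 + 255636) = 1/(-611029) = -1/611029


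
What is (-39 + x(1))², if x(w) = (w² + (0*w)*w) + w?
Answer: 1369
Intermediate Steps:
x(w) = w + w² (x(w) = (w² + 0*w) + w = (w² + 0) + w = w² + w = w + w²)
(-39 + x(1))² = (-39 + 1*(1 + 1))² = (-39 + 1*2)² = (-39 + 2)² = (-37)² = 1369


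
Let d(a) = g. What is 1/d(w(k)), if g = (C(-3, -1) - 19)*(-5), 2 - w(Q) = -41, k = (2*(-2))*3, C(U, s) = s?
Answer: 1/100 ≈ 0.010000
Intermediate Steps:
k = -12 (k = -4*3 = -12)
w(Q) = 43 (w(Q) = 2 - 1*(-41) = 2 + 41 = 43)
g = 100 (g = (-1 - 19)*(-5) = -20*(-5) = 100)
d(a) = 100
1/d(w(k)) = 1/100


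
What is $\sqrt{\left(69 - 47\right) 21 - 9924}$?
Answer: $i \sqrt{9462} \approx 97.273 i$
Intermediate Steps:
$\sqrt{\left(69 - 47\right) 21 - 9924} = \sqrt{22 \cdot 21 - 9924} = \sqrt{462 - 9924} = \sqrt{-9462} = i \sqrt{9462}$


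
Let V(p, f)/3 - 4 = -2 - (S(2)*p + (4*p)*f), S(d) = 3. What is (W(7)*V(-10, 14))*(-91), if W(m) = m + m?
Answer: -2262624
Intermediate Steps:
W(m) = 2*m
V(p, f) = 6 - 9*p - 12*f*p (V(p, f) = 12 + 3*(-2 - (3*p + (4*p)*f)) = 12 + 3*(-2 - (3*p + 4*f*p)) = 12 + 3*(-2 + (-3*p - 4*f*p)) = 12 + 3*(-2 - 3*p - 4*f*p) = 12 + (-6 - 9*p - 12*f*p) = 6 - 9*p - 12*f*p)
(W(7)*V(-10, 14))*(-91) = ((2*7)*(6 - 9*(-10) - 12*14*(-10)))*(-91) = (14*(6 + 90 + 1680))*(-91) = (14*1776)*(-91) = 24864*(-91) = -2262624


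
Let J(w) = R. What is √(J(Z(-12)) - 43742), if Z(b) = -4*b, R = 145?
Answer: I*√43597 ≈ 208.8*I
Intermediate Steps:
J(w) = 145
√(J(Z(-12)) - 43742) = √(145 - 43742) = √(-43597) = I*√43597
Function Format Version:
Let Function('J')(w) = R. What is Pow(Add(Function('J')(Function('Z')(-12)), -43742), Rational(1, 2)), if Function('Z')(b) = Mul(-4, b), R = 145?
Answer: Mul(I, Pow(43597, Rational(1, 2))) ≈ Mul(208.80, I)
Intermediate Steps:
Function('J')(w) = 145
Pow(Add(Function('J')(Function('Z')(-12)), -43742), Rational(1, 2)) = Pow(Add(145, -43742), Rational(1, 2)) = Pow(-43597, Rational(1, 2)) = Mul(I, Pow(43597, Rational(1, 2)))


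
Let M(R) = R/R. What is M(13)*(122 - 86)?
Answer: 36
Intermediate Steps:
M(R) = 1
M(13)*(122 - 86) = 1*(122 - 86) = 1*36 = 36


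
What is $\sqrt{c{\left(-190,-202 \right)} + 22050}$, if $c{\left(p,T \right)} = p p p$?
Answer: $5 i \sqrt{273478} \approx 2614.8 i$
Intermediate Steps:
$c{\left(p,T \right)} = p^{3}$ ($c{\left(p,T \right)} = p^{2} p = p^{3}$)
$\sqrt{c{\left(-190,-202 \right)} + 22050} = \sqrt{\left(-190\right)^{3} + 22050} = \sqrt{-6859000 + 22050} = \sqrt{-6836950} = 5 i \sqrt{273478}$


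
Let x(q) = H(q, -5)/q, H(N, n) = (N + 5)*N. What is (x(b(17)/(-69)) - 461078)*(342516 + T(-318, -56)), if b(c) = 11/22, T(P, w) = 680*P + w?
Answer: -4015567813250/69 ≈ -5.8197e+10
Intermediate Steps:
T(P, w) = w + 680*P
b(c) = ½ (b(c) = 11*(1/22) = ½)
H(N, n) = N*(5 + N) (H(N, n) = (5 + N)*N = N*(5 + N))
x(q) = 5 + q (x(q) = (q*(5 + q))/q = 5 + q)
(x(b(17)/(-69)) - 461078)*(342516 + T(-318, -56)) = ((5 + (½)/(-69)) - 461078)*(342516 + (-56 + 680*(-318))) = ((5 + (½)*(-1/69)) - 461078)*(342516 + (-56 - 216240)) = ((5 - 1/138) - 461078)*(342516 - 216296) = (689/138 - 461078)*126220 = -63628075/138*126220 = -4015567813250/69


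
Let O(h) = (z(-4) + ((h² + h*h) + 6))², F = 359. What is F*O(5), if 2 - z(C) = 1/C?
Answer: 19489751/16 ≈ 1.2181e+6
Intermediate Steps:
z(C) = 2 - 1/C
O(h) = (33/4 + 2*h²)² (O(h) = ((2 - 1/(-4)) + ((h² + h*h) + 6))² = ((2 - 1*(-¼)) + ((h² + h²) + 6))² = ((2 + ¼) + (2*h² + 6))² = (9/4 + (6 + 2*h²))² = (33/4 + 2*h²)²)
F*O(5) = 359*((33 + 8*5²)²/16) = 359*((33 + 8*25)²/16) = 359*((33 + 200)²/16) = 359*((1/16)*233²) = 359*((1/16)*54289) = 359*(54289/16) = 19489751/16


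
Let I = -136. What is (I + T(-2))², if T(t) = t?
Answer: 19044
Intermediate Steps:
(I + T(-2))² = (-136 - 2)² = (-138)² = 19044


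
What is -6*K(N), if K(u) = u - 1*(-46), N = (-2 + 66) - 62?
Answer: -288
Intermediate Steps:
N = 2 (N = 64 - 62 = 2)
K(u) = 46 + u (K(u) = u + 46 = 46 + u)
-6*K(N) = -6*(46 + 2) = -6*48 = -288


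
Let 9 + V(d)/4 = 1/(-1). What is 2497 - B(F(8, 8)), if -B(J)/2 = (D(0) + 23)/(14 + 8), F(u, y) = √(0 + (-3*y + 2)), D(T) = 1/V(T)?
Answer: 1099599/440 ≈ 2499.1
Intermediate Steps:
V(d) = -40 (V(d) = -36 + 4/(-1) = -36 + 4*(-1) = -36 - 4 = -40)
D(T) = -1/40 (D(T) = 1/(-40) = -1/40)
F(u, y) = √(2 - 3*y) (F(u, y) = √(0 + (2 - 3*y)) = √(2 - 3*y))
B(J) = -919/440 (B(J) = -2*(-1/40 + 23)/(14 + 8) = -919/(20*22) = -2*919/880 = -919/440)
2497 - B(F(8, 8)) = 2497 - 1*(-919/440) = 2497 + 919/440 = 1099599/440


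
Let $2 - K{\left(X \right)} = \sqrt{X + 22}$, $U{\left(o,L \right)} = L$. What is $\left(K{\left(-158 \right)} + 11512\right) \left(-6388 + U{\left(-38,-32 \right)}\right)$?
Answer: $-73919880 + 12840 i \sqrt{34} \approx -7.392 \cdot 10^{7} + 74869.0 i$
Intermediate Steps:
$K{\left(X \right)} = 2 - \sqrt{22 + X}$ ($K{\left(X \right)} = 2 - \sqrt{X + 22} = 2 - \sqrt{22 + X}$)
$\left(K{\left(-158 \right)} + 11512\right) \left(-6388 + U{\left(-38,-32 \right)}\right) = \left(\left(2 - \sqrt{22 - 158}\right) + 11512\right) \left(-6388 - 32\right) = \left(\left(2 - \sqrt{-136}\right) + 11512\right) \left(-6420\right) = \left(\left(2 - 2 i \sqrt{34}\right) + 11512\right) \left(-6420\right) = \left(11514 - 2 i \sqrt{34}\right) \left(-6420\right) = -73919880 + 12840 i \sqrt{34}$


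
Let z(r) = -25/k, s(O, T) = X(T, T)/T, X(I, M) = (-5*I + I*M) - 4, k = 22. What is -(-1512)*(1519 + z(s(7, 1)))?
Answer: 25245108/11 ≈ 2.2950e+6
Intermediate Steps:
X(I, M) = -4 - 5*I + I*M
s(O, T) = (-4 + T² - 5*T)/T (s(O, T) = (-4 - 5*T + T*T)/T = (-4 - 5*T + T²)/T = (-4 + T² - 5*T)/T)
z(r) = -25/22
-(-1512)*(1519 + z(s(7, 1))) = -(-1512)*(1519 - 25/22) = -(-1512)*33393/22 = -1*(-25245108/11) = 25245108/11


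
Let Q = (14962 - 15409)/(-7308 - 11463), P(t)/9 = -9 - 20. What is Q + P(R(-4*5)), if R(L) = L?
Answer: -1632928/6257 ≈ -260.98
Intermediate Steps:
P(t) = -261 (P(t) = 9*(-9 - 20) = 9*(-29) = -261)
Q = 149/6257 (Q = -447/(-18771) = -447*(-1/18771) = 149/6257 ≈ 0.023813)
Q + P(R(-4*5)) = 149/6257 - 261 = -1632928/6257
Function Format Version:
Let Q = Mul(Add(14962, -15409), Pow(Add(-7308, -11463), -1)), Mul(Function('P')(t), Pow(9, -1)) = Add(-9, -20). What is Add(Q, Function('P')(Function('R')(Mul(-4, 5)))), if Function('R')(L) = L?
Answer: Rational(-1632928, 6257) ≈ -260.98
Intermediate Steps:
Function('P')(t) = -261 (Function('P')(t) = Mul(9, Add(-9, -20)) = Mul(9, -29) = -261)
Q = Rational(149, 6257) (Q = Mul(-447, Pow(-18771, -1)) = Mul(-447, Rational(-1, 18771)) = Rational(149, 6257) ≈ 0.023813)
Add(Q, Function('P')(Function('R')(Mul(-4, 5)))) = Add(Rational(149, 6257), -261) = Rational(-1632928, 6257)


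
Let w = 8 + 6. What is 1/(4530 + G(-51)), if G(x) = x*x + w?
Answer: 1/7145 ≈ 0.00013996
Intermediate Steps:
w = 14
G(x) = 14 + x**2 (G(x) = x*x + 14 = x**2 + 14 = 14 + x**2)
1/(4530 + G(-51)) = 1/(4530 + (14 + (-51)**2)) = 1/(4530 + (14 + 2601)) = 1/(4530 + 2615) = 1/7145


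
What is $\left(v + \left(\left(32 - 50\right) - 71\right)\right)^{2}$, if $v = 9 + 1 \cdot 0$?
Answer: $6400$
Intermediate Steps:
$v = 9$ ($v = 9 + 0 = 9$)
$\left(v + \left(\left(32 - 50\right) - 71\right)\right)^{2} = \left(9 + \left(\left(32 - 50\right) - 71\right)\right)^{2} = \left(9 - 89\right)^{2} = \left(-80\right)^{2} = 6400$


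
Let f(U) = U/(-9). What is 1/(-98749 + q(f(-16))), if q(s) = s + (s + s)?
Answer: -3/296231 ≈ -1.0127e-5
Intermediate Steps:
f(U) = -U/9 (f(U) = U*(-⅑) = -U/9)
q(s) = 3*s (q(s) = s + 2*s = 3*s)
1/(-98749 + q(f(-16))) = 1/(-98749 + 3*(-⅑*(-16))) = 1/(-98749 + 3*(16/9)) = 1/(-98749 + 16/3) = 1/(-296231/3) = -3/296231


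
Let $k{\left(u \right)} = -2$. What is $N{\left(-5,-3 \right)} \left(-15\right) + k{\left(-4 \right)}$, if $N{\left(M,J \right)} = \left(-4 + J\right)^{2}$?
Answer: $-737$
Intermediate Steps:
$N{\left(-5,-3 \right)} \left(-15\right) + k{\left(-4 \right)} = \left(-4 - 3\right)^{2} \left(-15\right) - 2 = \left(-7\right)^{2} \left(-15\right) - 2 = 49 \left(-15\right) - 2 = -735 - 2 = -737$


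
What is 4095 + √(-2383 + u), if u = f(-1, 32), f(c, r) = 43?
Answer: 4095 + 6*I*√65 ≈ 4095.0 + 48.374*I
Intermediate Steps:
u = 43
4095 + √(-2383 + u) = 4095 + √(-2383 + 43) = 4095 + √(-2340) = 4095 + 6*I*√65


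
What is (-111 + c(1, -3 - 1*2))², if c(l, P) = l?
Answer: 12100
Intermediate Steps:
(-111 + c(1, -3 - 1*2))² = (-111 + 1)² = (-110)² = 12100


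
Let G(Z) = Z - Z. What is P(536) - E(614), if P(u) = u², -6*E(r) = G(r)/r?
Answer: 287296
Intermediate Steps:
G(Z) = 0
E(r) = 0 (E(r) = -0/r = -⅙*0 = 0)
P(536) - E(614) = 536² - 1*0 = 287296 + 0 = 287296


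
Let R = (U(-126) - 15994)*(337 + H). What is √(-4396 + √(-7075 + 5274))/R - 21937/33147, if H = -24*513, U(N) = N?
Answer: -21937/33147 + √(-4396 + I*√1801)/193037000 ≈ -0.66181 + 3.4347e-7*I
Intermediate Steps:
H = -12312
R = 193037000 (R = (-126 - 15994)*(337 - 12312) = -16120*(-11975) = 193037000)
√(-4396 + √(-7075 + 5274))/R - 21937/33147 = √(-4396 + √(-7075 + 5274))/193037000 - 21937/33147 = √(-4396 + √(-1801))*(1/193037000) - 21937*1/33147 = √(-4396 + I*√1801)*(1/193037000) - 21937/33147 = √(-4396 + I*√1801)/193037000 - 21937/33147 = -21937/33147 + √(-4396 + I*√1801)/193037000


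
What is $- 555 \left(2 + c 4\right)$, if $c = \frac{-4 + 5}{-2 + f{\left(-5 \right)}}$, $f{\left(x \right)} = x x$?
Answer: $- \frac{27750}{23} \approx -1206.5$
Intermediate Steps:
$f{\left(x \right)} = x^{2}$
$c = \frac{1}{23}$ ($c = \frac{-4 + 5}{-2 + \left(-5\right)^{2}} = 1 \frac{1}{-2 + 25} = 1 \cdot \frac{1}{23} = \frac{1}{23} \approx 0.043478$)
$- 555 \left(2 + c 4\right) = - 555 \left(2 + \frac{1}{23} \cdot 4\right) = - 555 \left(2 + \frac{4}{23}\right) = \left(-555\right) \frac{50}{23} = - \frac{27750}{23}$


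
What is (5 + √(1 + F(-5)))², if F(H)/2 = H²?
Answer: (5 + √51)² ≈ 147.41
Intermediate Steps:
F(H) = 2*H²
(5 + √(1 + F(-5)))² = (5 + √(1 + 2*(-5)²))² = (5 + √(1 + 2*25))² = (5 + √(1 + 50))² = (5 + √51)²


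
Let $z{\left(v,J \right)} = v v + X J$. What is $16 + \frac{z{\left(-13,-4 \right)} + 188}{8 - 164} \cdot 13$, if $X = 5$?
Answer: $- \frac{145}{12} \approx -12.083$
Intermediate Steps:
$z{\left(v,J \right)} = v^{2} + 5 J$ ($z{\left(v,J \right)} = v v + 5 J = v^{2} + 5 J$)
$16 + \frac{z{\left(-13,-4 \right)} + 188}{8 - 164} \cdot 13 = 16 + \frac{\left(\left(-13\right)^{2} + 5 \left(-4\right)\right) + 188}{8 - 164} \cdot 13 = 16 + \frac{\left(169 - 20\right) + 188}{-156} \cdot 13 = 16 + \left(149 + 188\right) \left(- \frac{1}{156}\right) 13 = 16 + 337 \left(- \frac{1}{156}\right) 13 = 16 - \frac{337}{12} = - \frac{145}{12}$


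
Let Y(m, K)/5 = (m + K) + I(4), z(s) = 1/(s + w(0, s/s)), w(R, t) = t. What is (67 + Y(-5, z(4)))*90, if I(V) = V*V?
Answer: 11070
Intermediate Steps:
I(V) = V²
z(s) = 1/(1 + s) (z(s) = 1/(s + s/s) = 1/(s + 1) = 1/(1 + s))
Y(m, K) = 80 + 5*K + 5*m (Y(m, K) = 5*((m + K) + 4²) = 5*((K + m) + 16) = 5*(16 + K + m) = 80 + 5*K + 5*m)
(67 + Y(-5, z(4)))*90 = (67 + (80 + 5/(1 + 4) + 5*(-5)))*90 = (67 + (80 + 5/5 - 25))*90 = (67 + (80 + 5*(⅕) - 25))*90 = (67 + (80 + 1 - 25))*90 = (67 + 56)*90 = 123*90 = 11070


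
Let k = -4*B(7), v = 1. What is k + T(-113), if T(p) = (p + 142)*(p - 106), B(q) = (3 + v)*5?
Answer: -6431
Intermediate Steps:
B(q) = 20 (B(q) = (3 + 1)*5 = 4*5 = 20)
T(p) = (-106 + p)*(142 + p) (T(p) = (142 + p)*(-106 + p) = (-106 + p)*(142 + p))
k = -80 (k = -4*20 = -80)
k + T(-113) = -80 + (-15052 + (-113)² + 36*(-113)) = -80 + (-15052 + 12769 - 4068) = -80 - 6351 = -6431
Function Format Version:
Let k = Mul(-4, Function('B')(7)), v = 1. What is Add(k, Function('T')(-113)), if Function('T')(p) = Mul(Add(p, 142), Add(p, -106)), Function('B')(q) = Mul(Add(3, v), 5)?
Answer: -6431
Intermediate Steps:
Function('B')(q) = 20 (Function('B')(q) = Mul(Add(3, 1), 5) = Mul(4, 5) = 20)
Function('T')(p) = Mul(Add(-106, p), Add(142, p)) (Function('T')(p) = Mul(Add(142, p), Add(-106, p)) = Mul(Add(-106, p), Add(142, p)))
k = -80 (k = Mul(-4, 20) = -80)
Add(k, Function('T')(-113)) = Add(-80, Add(-15052, Pow(-113, 2), Mul(36, -113))) = Add(-80, Add(-15052, 12769, -4068)) = Add(-80, -6351) = -6431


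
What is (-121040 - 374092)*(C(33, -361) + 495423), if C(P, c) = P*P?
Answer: -245838979584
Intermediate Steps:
C(P, c) = P**2
(-121040 - 374092)*(C(33, -361) + 495423) = (-121040 - 374092)*(33**2 + 495423) = -495132*(1089 + 495423) = -495132*496512 = -245838979584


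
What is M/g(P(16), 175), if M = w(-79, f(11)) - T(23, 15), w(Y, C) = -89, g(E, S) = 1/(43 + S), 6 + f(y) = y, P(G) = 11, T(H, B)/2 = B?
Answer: -25942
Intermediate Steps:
T(H, B) = 2*B
f(y) = -6 + y
M = -119 (M = -89 - 2*15 = -89 - 1*30 = -89 - 30 = -119)
M/g(P(16), 175) = -119/(1/(43 + 175)) = -119/(1/218) = -119/1/218 = -119*218 = -25942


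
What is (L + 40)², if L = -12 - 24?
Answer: 16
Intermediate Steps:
L = -36
(L + 40)² = (-36 + 40)² = 4² = 16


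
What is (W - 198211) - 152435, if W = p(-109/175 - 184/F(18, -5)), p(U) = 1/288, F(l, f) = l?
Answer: -100986047/288 ≈ -3.5065e+5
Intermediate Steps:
p(U) = 1/288
W = 1/288 ≈ 0.0034722
(W - 198211) - 152435 = (1/288 - 198211) - 152435 = -57084767/288 - 152435 = -100986047/288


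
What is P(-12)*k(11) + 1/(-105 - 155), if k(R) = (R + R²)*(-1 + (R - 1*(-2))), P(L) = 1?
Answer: 411839/260 ≈ 1584.0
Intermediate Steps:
k(R) = (1 + R)*(R + R²) (k(R) = (R + R²)*(-1 + (R + 2)) = (R + R²)*(-1 + (2 + R)) = (R + R²)*(1 + R) = (1 + R)*(R + R²))
P(-12)*k(11) + 1/(-105 - 155) = 1*(11*(1 + 11² + 2*11)) + 1/(-105 - 155) = 1*(11*(1 + 121 + 22)) + 1/(-260) = 1*(11*144) - 1/260 = 1*1584 - 1/260 = 1584 - 1/260 = 411839/260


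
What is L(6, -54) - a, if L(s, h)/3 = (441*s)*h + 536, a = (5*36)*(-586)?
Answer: -321564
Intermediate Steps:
a = -105480 (a = 180*(-586) = -105480)
L(s, h) = 1608 + 1323*h*s (L(s, h) = 3*((441*s)*h + 536) = 3*(441*h*s + 536) = 3*(536 + 441*h*s) = 1608 + 1323*h*s)
L(6, -54) - a = (1608 + 1323*(-54)*6) - 1*(-105480) = (1608 - 428652) + 105480 = -427044 + 105480 = -321564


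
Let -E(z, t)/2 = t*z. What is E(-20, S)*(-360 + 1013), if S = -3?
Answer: -78360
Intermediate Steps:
E(z, t) = -2*t*z
E(-20, S)*(-360 + 1013) = (-2*(-3)*(-20))*(-360 + 1013) = -120*653 = -78360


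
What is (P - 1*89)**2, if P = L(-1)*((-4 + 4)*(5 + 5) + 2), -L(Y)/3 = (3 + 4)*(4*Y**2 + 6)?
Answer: 259081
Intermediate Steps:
L(Y) = -126 - 84*Y**2 (L(Y) = -3*(3 + 4)*(4*Y**2 + 6) = -21*(6 + 4*Y**2) = -3*(42 + 28*Y**2) = -126 - 84*Y**2)
P = -420 (P = (-126 - 84*(-1)**2)*((-4 + 4)*(5 + 5) + 2) = (-126 - 84*1)*(0*10 + 2) = (-126 - 84)*(0 + 2) = -210*2 = -420)
(P - 1*89)**2 = (-420 - 1*89)**2 = (-420 - 89)**2 = (-509)**2 = 259081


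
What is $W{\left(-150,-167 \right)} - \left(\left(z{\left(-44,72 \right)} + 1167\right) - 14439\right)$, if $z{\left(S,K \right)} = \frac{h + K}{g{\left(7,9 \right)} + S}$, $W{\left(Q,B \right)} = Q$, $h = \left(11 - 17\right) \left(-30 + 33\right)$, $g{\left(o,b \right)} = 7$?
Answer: $\frac{485568}{37} \approx 13123.0$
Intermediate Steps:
$h = -18$ ($h = \left(-6\right) 3 = -18$)
$z{\left(S,K \right)} = \frac{-18 + K}{7 + S}$
$W{\left(-150,-167 \right)} - \left(\left(z{\left(-44,72 \right)} + 1167\right) - 14439\right) = -150 - \left(\left(\frac{-18 + 72}{7 - 44} + 1167\right) - 14439\right) = -150 - \left(\left(\frac{1}{-37} \cdot 54 + 1167\right) - 14439\right) = -150 - \left(\left(\left(- \frac{1}{37}\right) 54 + 1167\right) - 14439\right) = -150 - \left(\left(- \frac{54}{37} + 1167\right) - 14439\right) = -150 - \left(\frac{43125}{37} - 14439\right) = -150 - - \frac{491118}{37} = -150 + \frac{491118}{37} = \frac{485568}{37}$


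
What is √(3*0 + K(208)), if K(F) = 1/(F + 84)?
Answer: √73/146 ≈ 0.058521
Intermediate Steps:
K(F) = 1/(84 + F)
√(3*0 + K(208)) = √(3*0 + 1/(84 + 208)) = √(0 + 1/292) = √(1/292) = √73/146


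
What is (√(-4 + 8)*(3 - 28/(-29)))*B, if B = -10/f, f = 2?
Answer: -1150/29 ≈ -39.655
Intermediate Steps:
B = -5 (B = -10/2 = -10*½ = -5)
(√(-4 + 8)*(3 - 28/(-29)))*B = (√(-4 + 8)*(3 - 28/(-29)))*(-5) = (√4*(3 - 28*(-1/29)))*(-5) = (2*(3 + 28/29))*(-5) = (2*(115/29))*(-5) = (230/29)*(-5) = -1150/29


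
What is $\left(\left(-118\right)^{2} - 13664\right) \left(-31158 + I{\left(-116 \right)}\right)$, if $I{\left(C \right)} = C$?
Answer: $-8131240$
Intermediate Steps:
$\left(\left(-118\right)^{2} - 13664\right) \left(-31158 + I{\left(-116 \right)}\right) = \left(\left(-118\right)^{2} - 13664\right) \left(-31158 - 116\right) = \left(13924 - 13664\right) \left(-31274\right) = 260 \left(-31274\right) = -8131240$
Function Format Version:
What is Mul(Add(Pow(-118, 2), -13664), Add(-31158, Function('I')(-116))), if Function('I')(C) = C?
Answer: -8131240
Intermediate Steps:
Mul(Add(Pow(-118, 2), -13664), Add(-31158, Function('I')(-116))) = Mul(Add(Pow(-118, 2), -13664), Add(-31158, -116)) = Mul(Add(13924, -13664), -31274) = Mul(260, -31274) = -8131240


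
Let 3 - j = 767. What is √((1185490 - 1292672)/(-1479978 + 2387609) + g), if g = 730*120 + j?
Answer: √71534881295026754/907631 ≈ 294.68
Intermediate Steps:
j = -764 (j = 3 - 1*767 = 3 - 767 = -764)
g = 86836 (g = 730*120 - 764 = 87600 - 764 = 86836)
√((1185490 - 1292672)/(-1479978 + 2387609) + g) = √((1185490 - 1292672)/(-1479978 + 2387609) + 86836) = √(-107182/907631 + 86836) = √(78814938334/907631) = √71534881295026754/907631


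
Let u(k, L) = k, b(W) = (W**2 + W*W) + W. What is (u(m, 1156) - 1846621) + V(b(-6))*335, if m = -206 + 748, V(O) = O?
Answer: -1823969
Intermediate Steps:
b(W) = W + 2*W**2 (b(W) = (W**2 + W**2) + W = 2*W**2 + W = W + 2*W**2)
m = 542
(u(m, 1156) - 1846621) + V(b(-6))*335 = (542 - 1846621) - 6*(1 + 2*(-6))*335 = -1846079 - 6*(1 - 12)*335 = -1846079 - 6*(-11)*335 = -1846079 + 66*335 = -1846079 + 22110 = -1823969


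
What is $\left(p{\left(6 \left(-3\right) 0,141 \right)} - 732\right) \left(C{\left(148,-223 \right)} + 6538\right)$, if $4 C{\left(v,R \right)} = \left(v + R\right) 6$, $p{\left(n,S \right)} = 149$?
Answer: $- \frac{7492133}{2} \approx -3.7461 \cdot 10^{6}$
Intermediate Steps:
$C{\left(v,R \right)} = \frac{3 R}{2} + \frac{3 v}{2}$ ($C{\left(v,R \right)} = \frac{\left(v + R\right) 6}{4} = \frac{\left(R + v\right) 6}{4} = \frac{6 R + 6 v}{4} = \frac{3 R}{2} + \frac{3 v}{2}$)
$\left(p{\left(6 \left(-3\right) 0,141 \right)} - 732\right) \left(C{\left(148,-223 \right)} + 6538\right) = \left(149 - 732\right) \left(\left(\frac{3}{2} \left(-223\right) + \frac{3}{2} \cdot 148\right) + 6538\right) = - 583 \left(\left(- \frac{669}{2} + 222\right) + 6538\right) = - 583 \left(- \frac{225}{2} + 6538\right) = \left(-583\right) \frac{12851}{2} = - \frac{7492133}{2}$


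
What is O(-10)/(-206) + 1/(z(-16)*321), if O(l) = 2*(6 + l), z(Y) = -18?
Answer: 23009/595134 ≈ 0.038662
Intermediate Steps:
O(l) = 12 + 2*l
O(-10)/(-206) + 1/(z(-16)*321) = (12 + 2*(-10))/(-206) + 1/(-18*321) = (12 - 20)*(-1/206) - 1/18*1/321 = -8*(-1/206) - 1/5778 = 4/103 - 1/5778 = 23009/595134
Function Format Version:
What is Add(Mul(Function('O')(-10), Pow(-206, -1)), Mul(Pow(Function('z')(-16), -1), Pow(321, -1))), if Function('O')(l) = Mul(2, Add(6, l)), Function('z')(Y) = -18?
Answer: Rational(23009, 595134) ≈ 0.038662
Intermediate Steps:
Function('O')(l) = Add(12, Mul(2, l))
Add(Mul(Function('O')(-10), Pow(-206, -1)), Mul(Pow(Function('z')(-16), -1), Pow(321, -1))) = Add(Mul(Add(12, Mul(2, -10)), Pow(-206, -1)), Mul(Pow(-18, -1), Pow(321, -1))) = Add(Mul(Add(12, -20), Rational(-1, 206)), Mul(Rational(-1, 18), Rational(1, 321))) = Add(Mul(-8, Rational(-1, 206)), Rational(-1, 5778)) = Add(Rational(4, 103), Rational(-1, 5778)) = Rational(23009, 595134)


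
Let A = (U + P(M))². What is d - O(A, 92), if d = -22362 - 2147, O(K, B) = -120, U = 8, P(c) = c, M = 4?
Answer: -24389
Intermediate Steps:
A = 144 (A = (8 + 4)² = 12² = 144)
d = -24509
d - O(A, 92) = -24509 - 1*(-120) = -24509 + 120 = -24389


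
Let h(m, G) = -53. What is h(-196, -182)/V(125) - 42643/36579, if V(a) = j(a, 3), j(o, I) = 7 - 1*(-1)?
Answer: -2279831/292632 ≈ -7.7908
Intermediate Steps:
j(o, I) = 8 (j(o, I) = 7 + 1 = 8)
V(a) = 8
h(-196, -182)/V(125) - 42643/36579 = -53/8 - 42643/36579 = -2279831/292632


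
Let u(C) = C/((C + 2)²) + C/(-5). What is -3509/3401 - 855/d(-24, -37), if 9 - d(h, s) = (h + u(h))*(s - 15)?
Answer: -38518172/226788883 ≈ -0.16984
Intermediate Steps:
u(C) = -C/5 + C/(2 + C)² (u(C) = C/((2 + C)²) + C*(-⅕) = C/(2 + C)² - C/5 = -C/5 + C/(2 + C)²)
d(h, s) = 9 - (-15 + s)*(4*h/5 + h/(2 + h)²) (d(h, s) = 9 - (h + (-h/5 + h/(2 + h)²))*(s - 15) = 9 - (4*h/5 + h/(2 + h)²)*(-15 + s) = 9 - (-15 + s)*(4*h/5 + h/(2 + h)²))
-3509/3401 - 855/d(-24, -37) = -3509/3401 - 855/(9 + 12*(-24) + 15*(-24)/(2 - 24)² - ⅘*(-24)*(-37) - 1*(-24)*(-37)/(2 - 24)²) = -3509*1/3401 - 855/(9 - 288 + 15*(-24)/(-22)² - 3552/5 - 1*(-24)*(-37)/(-22)²) = -3509/3401 - 855/(9 - 288 + 15*(-24)*(1/484) - 3552/5 - 1*(-24)*(-37)*1/484) = -3509/3401 - 855/(9 - 288 - 90/121 - 3552/5 - 222/121) = -3509/3401 - 855/(-600147/605) = -3509/3401 - 855*(-605/600147) = -3509/3401 + 57475/66683 = -38518172/226788883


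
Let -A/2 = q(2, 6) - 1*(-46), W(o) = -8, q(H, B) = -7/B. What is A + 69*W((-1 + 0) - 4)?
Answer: -1925/3 ≈ -641.67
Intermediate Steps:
A = -269/3 (A = -2*(-7/6 - 1*(-46)) = -2*(-7*⅙ + 46) = -2*(-7/6 + 46) = -2*269/6 = -269/3 ≈ -89.667)
A + 69*W((-1 + 0) - 4) = -269/3 + 69*(-8) = -269/3 - 552 = -1925/3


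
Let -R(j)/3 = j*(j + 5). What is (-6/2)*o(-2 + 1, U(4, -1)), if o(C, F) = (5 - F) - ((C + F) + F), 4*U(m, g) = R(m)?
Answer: -261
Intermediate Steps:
R(j) = -3*j*(5 + j) (R(j) = -3*j*(j + 5) = -3*j*(5 + j))
U(m, g) = -3*m*(5 + m)/4 (U(m, g) = (-3*m*(5 + m))/4 = -3*m*(5 + m)/4)
o(C, F) = 5 - C - 3*F (o(C, F) = (5 - F) - (C + 2*F) = (5 - F) + (-C - 2*F) = 5 - C - 3*F)
(-6/2)*o(-2 + 1, U(4, -1)) = (-6/2)*(5 - (-2 + 1) - (-9)*4*(5 + 4)/4) = (-6*1/2)*(5 - 1*(-1) - (-9)*4*9/4) = -3*(5 + 1 - 3*(-27)) = -3*(5 + 1 + 81) = -3*87 = -261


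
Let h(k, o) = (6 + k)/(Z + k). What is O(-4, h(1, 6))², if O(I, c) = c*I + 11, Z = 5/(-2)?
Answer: 7921/9 ≈ 880.11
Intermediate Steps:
Z = -5/2 (Z = 5*(-½) = -5/2 ≈ -2.5000)
h(k, o) = (6 + k)/(-5/2 + k)
O(I, c) = 11 + I*c (O(I, c) = I*c + 11 = 11 + I*c)
O(-4, h(1, 6))² = (11 - 8*(6 + 1)/(-5 + 2*1))² = (11 - 8*7/(-5 + 2))² = (11 - 8*7/(-3))² = (11 - 8*(-1)*7/3)² = (11 - 4*(-14/3))² = (11 + 56/3)² = (89/3)² = 7921/9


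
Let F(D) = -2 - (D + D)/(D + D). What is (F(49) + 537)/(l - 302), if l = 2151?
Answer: 534/1849 ≈ 0.28880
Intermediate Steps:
F(D) = -3 (F(D) = -2 - 2*D/(2*D) = -2 - 2*D*1/(2*D) = -2 - 1*1 = -2 - 1 = -3)
(F(49) + 537)/(l - 302) = (-3 + 537)/(2151 - 302) = 534/1849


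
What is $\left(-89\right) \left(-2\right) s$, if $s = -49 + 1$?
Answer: $-8544$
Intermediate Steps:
$s = -48$
$\left(-89\right) \left(-2\right) s = \left(-89\right) \left(-2\right) \left(-48\right) = 178 \left(-48\right) = -8544$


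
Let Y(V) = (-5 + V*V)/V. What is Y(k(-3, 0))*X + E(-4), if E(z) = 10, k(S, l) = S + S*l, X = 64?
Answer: -226/3 ≈ -75.333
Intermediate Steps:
Y(V) = (-5 + V²)/V
Y(k(-3, 0))*X + E(-4) = (-3*(1 + 0) - 5*(-1/(3*(1 + 0))))*64 + 10 = (-3*1 - 5/((-3*1)))*64 + 10 = (-3 - 5/(-3))*64 + 10 = (-3 - 5*(-⅓))*64 + 10 = (-3 + 5/3)*64 + 10 = -4/3*64 + 10 = -256/3 + 10 = -226/3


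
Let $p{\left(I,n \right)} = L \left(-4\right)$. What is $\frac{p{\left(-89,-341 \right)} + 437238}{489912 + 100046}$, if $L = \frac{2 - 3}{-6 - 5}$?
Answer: $\frac{2404807}{3244769} \approx 0.74113$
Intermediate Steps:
$L = \frac{1}{11}$ ($L = - \frac{1}{-11} = \left(-1\right) \left(- \frac{1}{11}\right) = \frac{1}{11} \approx 0.090909$)
$p{\left(I,n \right)} = - \frac{4}{11}$ ($p{\left(I,n \right)} = \frac{1}{11} \left(-4\right) = - \frac{4}{11}$)
$\frac{p{\left(-89,-341 \right)} + 437238}{489912 + 100046} = \frac{- \frac{4}{11} + 437238}{489912 + 100046} = \frac{4809614}{11 \cdot 589958} = \frac{4809614}{11} \cdot \frac{1}{589958} = \frac{2404807}{3244769}$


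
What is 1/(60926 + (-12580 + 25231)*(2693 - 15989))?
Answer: -1/168146770 ≈ -5.9472e-9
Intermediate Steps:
1/(60926 + (-12580 + 25231)*(2693 - 15989)) = 1/(60926 + 12651*(-13296)) = 1/(60926 - 168207696) = 1/(-168146770) = -1/168146770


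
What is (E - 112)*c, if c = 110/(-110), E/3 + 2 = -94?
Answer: 400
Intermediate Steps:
E = -288 (E = -6 + 3*(-94) = -6 - 282 = -288)
c = -1 (c = 110*(-1/110) = -1)
(E - 112)*c = (-288 - 112)*(-1) = -400*(-1) = 400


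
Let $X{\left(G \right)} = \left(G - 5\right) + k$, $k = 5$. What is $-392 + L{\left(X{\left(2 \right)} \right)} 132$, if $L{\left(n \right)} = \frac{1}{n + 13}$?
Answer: $- \frac{1916}{5} \approx -383.2$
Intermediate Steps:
$X{\left(G \right)} = G$ ($X{\left(G \right)} = \left(G - 5\right) + 5 = \left(-5 + G\right) + 5 = G$)
$L{\left(n \right)} = \frac{1}{13 + n}$
$-392 + L{\left(X{\left(2 \right)} \right)} 132 = -392 + \frac{1}{13 + 2} \cdot 132 = -392 + \frac{1}{15} \cdot 132 = -392 + \frac{44}{5} = - \frac{1916}{5}$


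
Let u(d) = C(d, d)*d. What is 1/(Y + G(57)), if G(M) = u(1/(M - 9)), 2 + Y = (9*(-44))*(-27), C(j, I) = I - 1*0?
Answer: 2304/24629761 ≈ 9.3545e-5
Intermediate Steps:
C(j, I) = I (C(j, I) = I + 0 = I)
Y = 10690 (Y = -2 + (9*(-44))*(-27) = -2 - 396*(-27) = -2 + 10692 = 10690)
u(d) = d² (u(d) = d*d = d²)
G(M) = (-9 + M)⁻² (G(M) = (1/(M - 9))² = (1/(-9 + M))² = (-9 + M)⁻²)
1/(Y + G(57)) = 1/(10690 + (-9 + 57)⁻²) = 1/(10690 + 48⁻²) = 1/(10690 + 1/2304) = 1/(24629761/2304) = 2304/24629761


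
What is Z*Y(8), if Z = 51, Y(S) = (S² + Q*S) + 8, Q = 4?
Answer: 5304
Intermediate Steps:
Y(S) = 8 + S² + 4*S (Y(S) = (S² + 4*S) + 8 = 8 + S² + 4*S)
Z*Y(8) = 51*(8 + 8² + 4*8) = 51*(8 + 64 + 32) = 51*104 = 5304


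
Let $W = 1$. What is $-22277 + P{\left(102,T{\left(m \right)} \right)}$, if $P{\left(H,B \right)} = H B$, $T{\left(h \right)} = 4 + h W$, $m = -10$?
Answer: $-22889$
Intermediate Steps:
$T{\left(h \right)} = 4 + h$ ($T{\left(h \right)} = 4 + h 1 = 4 + h$)
$P{\left(H,B \right)} = B H$
$-22277 + P{\left(102,T{\left(m \right)} \right)} = -22277 + \left(4 - 10\right) 102 = -22277 - 612 = -22889$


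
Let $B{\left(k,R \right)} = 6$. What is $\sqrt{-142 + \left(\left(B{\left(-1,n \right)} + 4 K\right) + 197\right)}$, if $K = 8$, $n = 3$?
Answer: $\sqrt{93} \approx 9.6436$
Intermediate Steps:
$\sqrt{-142 + \left(\left(B{\left(-1,n \right)} + 4 K\right) + 197\right)} = \sqrt{-142 + \left(\left(6 + 4 \cdot 8\right) + 197\right)} = \sqrt{-142 + \left(\left(6 + 32\right) + 197\right)} = \sqrt{-142 + \left(38 + 197\right)} = \sqrt{-142 + 235} = \sqrt{93}$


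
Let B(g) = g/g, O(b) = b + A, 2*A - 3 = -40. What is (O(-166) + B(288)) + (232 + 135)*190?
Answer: 139093/2 ≈ 69547.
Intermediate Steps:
A = -37/2 (A = 3/2 + (1/2)*(-40) = 3/2 - 20 = -37/2 ≈ -18.500)
O(b) = -37/2 + b (O(b) = b - 37/2 = -37/2 + b)
B(g) = 1
(O(-166) + B(288)) + (232 + 135)*190 = ((-37/2 - 166) + 1) + (232 + 135)*190 = (-369/2 + 1) + 367*190 = -367/2 + 69730 = 139093/2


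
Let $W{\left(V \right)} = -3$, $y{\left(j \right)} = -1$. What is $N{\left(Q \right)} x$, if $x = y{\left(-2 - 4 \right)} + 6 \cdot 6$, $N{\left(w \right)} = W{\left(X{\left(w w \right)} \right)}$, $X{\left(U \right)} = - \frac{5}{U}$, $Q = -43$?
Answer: $-105$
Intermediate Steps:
$N{\left(w \right)} = -3$
$x = 35$ ($x = -1 + 6 \cdot 6 = -1 + 36 = 35$)
$N{\left(Q \right)} x = \left(-3\right) 35 = -105$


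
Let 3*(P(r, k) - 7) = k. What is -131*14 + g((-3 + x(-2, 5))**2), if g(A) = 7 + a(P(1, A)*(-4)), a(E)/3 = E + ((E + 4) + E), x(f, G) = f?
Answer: -2367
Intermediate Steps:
P(r, k) = 7 + k/3
a(E) = 12 + 9*E (a(E) = 3*(E + ((E + 4) + E)) = 3*(E + ((4 + E) + E)) = 3*(E + (4 + 2*E)) = 3*(4 + 3*E) = 12 + 9*E)
g(A) = -233 - 12*A (g(A) = 7 + (12 + 9*((7 + A/3)*(-4))) = 7 + (12 + 9*(-28 - 4*A/3)) = 7 + (12 + (-252 - 12*A)) = 7 + (-240 - 12*A) = -233 - 12*A)
-131*14 + g((-3 + x(-2, 5))**2) = -131*14 + (-233 - 12*(-3 - 2)**2) = -1834 + (-233 - 12*(-5)**2) = -1834 + (-233 - 12*25) = -1834 + (-233 - 300) = -1834 - 533 = -2367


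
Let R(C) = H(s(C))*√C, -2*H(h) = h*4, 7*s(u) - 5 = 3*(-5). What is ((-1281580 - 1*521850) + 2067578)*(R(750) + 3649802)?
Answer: 964087898696 + 26414800*√30/7 ≈ 9.6411e+11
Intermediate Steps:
s(u) = -10/7 (s(u) = 5/7 + (3*(-5))/7 = 5/7 + (⅐)*(-15) = 5/7 - 15/7 = -10/7)
H(h) = -2*h (H(h) = -h*4/2 = -2*h)
R(C) = 20*√C/7 (R(C) = (-2*(-10/7))*√C = 20*√C/7)
((-1281580 - 1*521850) + 2067578)*(R(750) + 3649802) = ((-1281580 - 1*521850) + 2067578)*(20*√750/7 + 3649802) = ((-1281580 - 521850) + 2067578)*(20*(5*√30)/7 + 3649802) = (-1803430 + 2067578)*(100*√30/7 + 3649802) = 264148*(3649802 + 100*√30/7) = 964087898696 + 26414800*√30/7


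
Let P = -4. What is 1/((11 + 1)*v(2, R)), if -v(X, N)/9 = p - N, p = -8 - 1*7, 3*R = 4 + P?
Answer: 1/1620 ≈ 0.00061728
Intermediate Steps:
R = 0 (R = (4 - 4)/3 = (⅓)*0 = 0)
p = -15 (p = -8 - 7 = -15)
v(X, N) = 135 + 9*N (v(X, N) = -9*(-15 - N) = 135 + 9*N)
1/((11 + 1)*v(2, R)) = 1/((11 + 1)*(135 + 9*0)) = 1/(12*(135 + 0)) = 1/(12*135) = 1/1620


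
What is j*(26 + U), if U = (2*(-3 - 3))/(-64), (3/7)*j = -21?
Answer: -20531/16 ≈ -1283.2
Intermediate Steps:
j = -49 (j = (7/3)*(-21) = -49)
U = 3/16 (U = (2*(-6))*(-1/64) = -12*(-1/64) = 3/16 ≈ 0.18750)
j*(26 + U) = -49*(26 + 3/16) = -49*419/16 = -20531/16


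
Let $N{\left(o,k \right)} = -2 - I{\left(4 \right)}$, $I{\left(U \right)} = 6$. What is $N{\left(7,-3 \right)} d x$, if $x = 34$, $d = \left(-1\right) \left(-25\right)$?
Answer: $-6800$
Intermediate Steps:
$d = 25$
$N{\left(o,k \right)} = -8$ ($N{\left(o,k \right)} = -2 - 6 = -8$)
$N{\left(7,-3 \right)} d x = \left(-8\right) 25 \cdot 34 = \left(-200\right) 34 = -6800$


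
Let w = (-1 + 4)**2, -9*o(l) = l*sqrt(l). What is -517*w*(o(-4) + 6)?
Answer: -27918 - 4136*I ≈ -27918.0 - 4136.0*I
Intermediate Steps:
o(l) = -l**(3/2)/9 (o(l) = -l*sqrt(l)/9 = -l**(3/2)/9)
w = 9 (w = 3**2 = 9)
-517*w*(o(-4) + 6) = -4653*(-(-8)*I/9 + 6) = -4653*(8*I/9 + 6) = -4653*(6 + 8*I/9) = -517*(54 + 8*I) = -27918 - 4136*I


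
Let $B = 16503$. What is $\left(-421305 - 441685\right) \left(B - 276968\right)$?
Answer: $224778690350$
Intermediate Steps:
$\left(-421305 - 441685\right) \left(B - 276968\right) = \left(-421305 - 441685\right) \left(16503 - 276968\right) = \left(-862990\right) \left(-260465\right) = 224778690350$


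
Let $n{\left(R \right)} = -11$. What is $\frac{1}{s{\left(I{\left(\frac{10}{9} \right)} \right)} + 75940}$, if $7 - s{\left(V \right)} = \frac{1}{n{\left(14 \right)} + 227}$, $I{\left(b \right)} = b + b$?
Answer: $\frac{216}{16404551} \approx 1.3167 \cdot 10^{-5}$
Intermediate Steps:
$I{\left(b \right)} = 2 b$
$s{\left(V \right)} = \frac{1511}{216}$ ($s{\left(V \right)} = 7 - \frac{1}{-11 + 227} = 7 - \frac{1}{216} = \frac{1511}{216}$)
$\frac{1}{s{\left(I{\left(\frac{10}{9} \right)} \right)} + 75940} = \frac{1}{\frac{1511}{216} + 75940} = \frac{1}{\frac{16404551}{216}} = \frac{216}{16404551}$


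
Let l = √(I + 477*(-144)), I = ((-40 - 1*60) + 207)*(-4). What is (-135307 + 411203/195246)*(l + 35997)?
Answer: -316986454088681/65082 - 26417739319*I*√17279/97623 ≈ -4.8706e+9 - 3.5572e+7*I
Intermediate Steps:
I = -428 (I = ((-40 - 60) + 207)*(-4) = (-100 + 207)*(-4) = 107*(-4) = -428)
l = 2*I*√17279 (l = √(-428 + 477*(-144)) = √(-428 - 68688) = √(-69116) = 2*I*√17279 ≈ 262.9*I)
(-135307 + 411203/195246)*(l + 35997) = (-135307 + 411203/195246)*(2*I*√17279 + 35997) = (-135307 + 411203*(1/195246))*(35997 + 2*I*√17279) = (-135307 + 411203/195246)*(35997 + 2*I*√17279) = -26417739319*(35997 + 2*I*√17279)/195246 = -316986454088681/65082 - 26417739319*I*√17279/97623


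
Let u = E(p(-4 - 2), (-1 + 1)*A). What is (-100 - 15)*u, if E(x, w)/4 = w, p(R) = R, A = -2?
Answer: 0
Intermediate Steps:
E(x, w) = 4*w
u = 0 (u = 4*((-1 + 1)*(-2)) = 4*(0*(-2)) = 4*0 = 0)
(-100 - 15)*u = (-100 - 15)*0 = -115*0 = 0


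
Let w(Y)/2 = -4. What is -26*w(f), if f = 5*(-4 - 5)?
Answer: 208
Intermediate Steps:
f = -45 (f = 5*(-9) = -45)
w(Y) = -8 (w(Y) = 2*(-4) = -8)
-26*w(f) = -26*(-8) = 208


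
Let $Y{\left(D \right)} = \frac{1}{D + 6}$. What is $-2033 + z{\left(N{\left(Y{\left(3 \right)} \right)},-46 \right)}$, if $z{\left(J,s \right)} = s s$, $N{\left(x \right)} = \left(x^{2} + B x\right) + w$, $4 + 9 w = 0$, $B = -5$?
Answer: $83$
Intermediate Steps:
$w = - \frac{4}{9}$ ($w = - \frac{4}{9} + \frac{1}{9} \cdot 0 = - \frac{4}{9} + 0 = - \frac{4}{9} \approx -0.44444$)
$Y{\left(D \right)} = \frac{1}{6 + D}$
$N{\left(x \right)} = - \frac{4}{9} + x^{2} - 5 x$ ($N{\left(x \right)} = \left(x^{2} - 5 x\right) - \frac{4}{9} = - \frac{4}{9} + x^{2} - 5 x$)
$z{\left(J,s \right)} = s^{2}$
$-2033 + z{\left(N{\left(Y{\left(3 \right)} \right)},-46 \right)} = -2033 + \left(-46\right)^{2} = -2033 + 2116 = 83$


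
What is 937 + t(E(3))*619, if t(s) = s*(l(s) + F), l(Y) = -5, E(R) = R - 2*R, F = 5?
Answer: 937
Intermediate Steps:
E(R) = -R
t(s) = 0 (t(s) = s*(-5 + 5) = s*0 = 0)
937 + t(E(3))*619 = 937 + 0*619 = 937 + 0 = 937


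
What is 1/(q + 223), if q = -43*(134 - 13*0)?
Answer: -1/5539 ≈ -0.00018054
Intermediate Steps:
q = -5762 (q = -43*(134 + 0) = -43*134 = -5762)
1/(q + 223) = 1/(-5762 + 223) = 1/(-5539) = -1/5539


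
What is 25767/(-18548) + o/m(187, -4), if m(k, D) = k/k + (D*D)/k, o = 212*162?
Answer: 119116109043/3765244 ≈ 31636.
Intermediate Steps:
o = 34344
m(k, D) = 1 + D**2/k
25767/(-18548) + o/m(187, -4) = 25767/(-18548) + 34344/(((187 + (-4)**2)/187)) = 25767*(-1/18548) + 34344/(((187 + 16)/187)) = -25767/18548 + 34344/(((1/187)*203)) = -25767/18548 + 34344/(203/187) = -25767/18548 + 34344*(187/203) = -25767/18548 + 6422328/203 = 119116109043/3765244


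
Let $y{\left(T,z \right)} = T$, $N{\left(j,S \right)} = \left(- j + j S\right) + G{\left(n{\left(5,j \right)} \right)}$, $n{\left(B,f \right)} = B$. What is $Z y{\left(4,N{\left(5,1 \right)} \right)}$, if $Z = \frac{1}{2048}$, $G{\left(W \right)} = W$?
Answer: $\frac{1}{512} \approx 0.0019531$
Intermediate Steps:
$N{\left(j,S \right)} = 5 - j + S j$ ($N{\left(j,S \right)} = \left(- j + j S\right) + 5 = \left(- j + S j\right) + 5 = 5 - j + S j$)
$Z = \frac{1}{2048} \approx 0.00048828$
$Z y{\left(4,N{\left(5,1 \right)} \right)} = \frac{1}{2048} \cdot 4 = \frac{1}{512}$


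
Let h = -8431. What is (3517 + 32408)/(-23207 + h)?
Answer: -11975/10546 ≈ -1.1355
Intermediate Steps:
(3517 + 32408)/(-23207 + h) = (3517 + 32408)/(-23207 - 8431) = 35925/(-31638) = 35925*(-1/31638) = -11975/10546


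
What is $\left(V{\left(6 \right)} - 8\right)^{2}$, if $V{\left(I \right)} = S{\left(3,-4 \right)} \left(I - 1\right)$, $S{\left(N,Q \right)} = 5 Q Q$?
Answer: $153664$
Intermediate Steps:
$S{\left(N,Q \right)} = 5 Q^{2}$
$V{\left(I \right)} = -80 + 80 I$ ($V{\left(I \right)} = 5 \left(-4\right)^{2} \left(I - 1\right) = 5 \cdot 16 \left(-1 + I\right) = 80 \left(-1 + I\right) = -80 + 80 I$)
$\left(V{\left(6 \right)} - 8\right)^{2} = \left(\left(-80 + 80 \cdot 6\right) - 8\right)^{2} = \left(\left(-80 + 480\right) - 8\right)^{2} = \left(400 - 8\right)^{2} = 392^{2} = 153664$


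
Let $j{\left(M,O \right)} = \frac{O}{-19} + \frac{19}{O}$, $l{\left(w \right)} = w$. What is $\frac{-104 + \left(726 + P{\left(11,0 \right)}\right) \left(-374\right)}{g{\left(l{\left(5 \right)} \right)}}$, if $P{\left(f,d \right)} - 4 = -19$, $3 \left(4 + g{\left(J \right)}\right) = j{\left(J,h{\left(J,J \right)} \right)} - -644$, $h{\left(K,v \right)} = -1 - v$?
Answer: $- \frac{90978156}{71723} \approx -1268.5$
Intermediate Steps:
$j{\left(M,O \right)} = \frac{19}{O} - \frac{O}{19}$ ($j{\left(M,O \right)} = O \left(- \frac{1}{19}\right) + \frac{19}{O} = - \frac{O}{19} + \frac{19}{O} = \frac{19}{O} - \frac{O}{19}$)
$g{\left(J \right)} = \frac{4003}{19} + \frac{J}{57} + \frac{19}{3 \left(-1 - J\right)}$ ($g{\left(J \right)} = -4 + \frac{\left(\frac{19}{-1 - J} - \frac{-1 - J}{19}\right) - -644}{3} = -4 + \frac{\left(\frac{19}{-1 - J} + \left(\frac{1}{19} + \frac{J}{19}\right)\right) + 644}{3} = -4 + \frac{\left(\frac{1}{19} + \frac{19}{-1 - J} + \frac{J}{19}\right) + 644}{3} = -4 + \frac{\frac{12237}{19} + \frac{19}{-1 - J} + \frac{J}{19}}{3} = -4 + \left(\frac{4079}{19} + \frac{J}{57} + \frac{19}{3 \left(-1 - J\right)}\right) = \frac{4003}{19} + \frac{J}{57} + \frac{19}{3 \left(-1 - J\right)}$)
$P{\left(f,d \right)} = -15$ ($P{\left(f,d \right)} = 4 - 19 = -15$)
$\frac{-104 + \left(726 + P{\left(11,0 \right)}\right) \left(-374\right)}{g{\left(l{\left(5 \right)} \right)}} = \frac{-104 + \left(726 - 15\right) \left(-374\right)}{\frac{1}{57} \frac{1}{1 + 5} \left(-361 + \left(1 + 5\right) \left(12009 + 5\right)\right)} = \frac{-104 + 711 \left(-374\right)}{\frac{1}{57} \cdot \frac{1}{6} \left(-361 + 6 \cdot 12014\right)} = \frac{-104 - 265914}{\frac{1}{57} \cdot \frac{1}{6} \left(-361 + 72084\right)} = - \frac{266018}{\frac{1}{57} \cdot \frac{1}{6} \cdot 71723} = - \frac{266018}{\frac{71723}{342}} = \left(-266018\right) \frac{342}{71723} = - \frac{90978156}{71723}$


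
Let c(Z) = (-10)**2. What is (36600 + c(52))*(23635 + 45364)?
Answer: 2532263300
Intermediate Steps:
c(Z) = 100
(36600 + c(52))*(23635 + 45364) = (36600 + 100)*(23635 + 45364) = 36700*68999 = 2532263300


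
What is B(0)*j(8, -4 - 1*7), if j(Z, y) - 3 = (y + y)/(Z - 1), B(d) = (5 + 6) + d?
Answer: -11/7 ≈ -1.5714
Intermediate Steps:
B(d) = 11 + d
j(Z, y) = 3 + 2*y/(-1 + Z) (j(Z, y) = 3 + (y + y)/(Z - 1) = 3 + (2*y)/(-1 + Z) = 3 + 2*y/(-1 + Z))
B(0)*j(8, -4 - 1*7) = (11 + 0)*((-3 + 2*(-4 - 1*7) + 3*8)/(-1 + 8)) = 11*((-3 + 2*(-4 - 7) + 24)/7) = 11*((-3 + 2*(-11) + 24)/7) = 11*((-3 - 22 + 24)/7) = 11*((⅐)*(-1)) = 11*(-⅐) = -11/7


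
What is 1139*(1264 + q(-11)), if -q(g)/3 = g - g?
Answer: 1439696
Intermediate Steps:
q(g) = 0 (q(g) = -3*(g - g) = -3*0 = 0)
1139*(1264 + q(-11)) = 1139*(1264 + 0) = 1139*1264 = 1439696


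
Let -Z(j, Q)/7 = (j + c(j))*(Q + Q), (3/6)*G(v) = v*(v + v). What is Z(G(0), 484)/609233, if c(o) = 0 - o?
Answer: 0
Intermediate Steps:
G(v) = 4*v² (G(v) = 2*(v*(v + v)) = 2*(v*(2*v)) = 2*(2*v²) = 4*v²)
c(o) = -o
Z(j, Q) = 0 (Z(j, Q) = -7*(j - j)*(Q + Q) = -0*2*Q = -7*0 = 0)
Z(G(0), 484)/609233 = 0/609233 = 0*(1/609233) = 0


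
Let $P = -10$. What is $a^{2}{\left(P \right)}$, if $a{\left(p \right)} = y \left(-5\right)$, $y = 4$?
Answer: $400$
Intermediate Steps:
$a{\left(p \right)} = -20$ ($a{\left(p \right)} = 4 \left(-5\right) = -20$)
$a^{2}{\left(P \right)} = \left(-20\right)^{2} = 400$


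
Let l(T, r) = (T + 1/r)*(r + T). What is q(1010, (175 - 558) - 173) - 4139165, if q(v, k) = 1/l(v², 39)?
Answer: -167988462620469290396/40585108982239 ≈ -4.1392e+6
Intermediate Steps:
l(T, r) = (T + r)*(T + 1/r) (l(T, r) = (T + 1/r)*(T + r) = (T + r)*(T + 1/r))
q(v, k) = 1/(1 + v⁴ + 1522*v²/39) (q(v, k) = 1/(1 + (v²)² + v²*39 + v²/39) = 1/(1 + v⁴ + 39*v² + v²*(1/39)) = 1/(1 + v⁴ + 39*v² + v²/39) = 1/(1 + v⁴ + 1522*v²/39))
q(1010, (175 - 558) - 173) - 4139165 = 39/(39 + 39*1010⁴ + 1522*1010²) - 4139165 = 39/(39 + 39*1040604010000 + 1522*1020100) - 4139165 = 39/(39 + 40583556390000 + 1552592200) - 4139165 = 39/40585108982239 - 4139165 = -167988462620469290396/40585108982239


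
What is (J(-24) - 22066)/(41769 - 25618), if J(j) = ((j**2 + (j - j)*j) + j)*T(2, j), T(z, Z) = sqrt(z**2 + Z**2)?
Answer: -22066/16151 + 1104*sqrt(145)/16151 ≈ -0.54313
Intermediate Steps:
T(z, Z) = sqrt(Z**2 + z**2)
J(j) = sqrt(4 + j**2)*(j + j**2) (J(j) = ((j**2 + (j - j)*j) + j)*sqrt(j**2 + 2**2) = ((j**2 + 0*j) + j)*sqrt(j**2 + 4) = ((j**2 + 0) + j)*sqrt(4 + j**2) = (j**2 + j)*sqrt(4 + j**2) = (j + j**2)*sqrt(4 + j**2) = sqrt(4 + j**2)*(j + j**2))
(J(-24) - 22066)/(41769 - 25618) = (-24*sqrt(4 + (-24)**2)*(1 - 24) - 22066)/(41769 - 25618) = (-24*sqrt(4 + 576)*(-23) - 22066)/16151 = (-24*sqrt(580)*(-23) - 22066)*(1/16151) = (-24*2*sqrt(145)*(-23) - 22066)*(1/16151) = (1104*sqrt(145) - 22066)*(1/16151) = (-22066 + 1104*sqrt(145))*(1/16151) = -22066/16151 + 1104*sqrt(145)/16151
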